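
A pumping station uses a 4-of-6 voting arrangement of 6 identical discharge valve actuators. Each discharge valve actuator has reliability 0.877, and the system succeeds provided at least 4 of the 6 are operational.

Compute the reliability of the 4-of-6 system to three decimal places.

R = Σ_{i=4}^{6} C(6,i) p^i (1−p)^{6−i} with p = 0.877
C(6,4)·0.877^4·0.123^2 = 0.13425
C(6,5)·0.877^5·0.123^1 = 0.38287
C(6,6)·0.877^6·0.123^0 = 0.45499
Sum = 0.972

0.972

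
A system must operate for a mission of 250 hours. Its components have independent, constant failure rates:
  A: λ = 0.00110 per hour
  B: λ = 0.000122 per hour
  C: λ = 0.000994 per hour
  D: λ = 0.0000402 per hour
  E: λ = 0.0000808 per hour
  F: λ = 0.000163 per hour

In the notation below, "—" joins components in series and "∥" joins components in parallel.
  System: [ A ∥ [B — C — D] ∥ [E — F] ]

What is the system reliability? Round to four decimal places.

R(A) = exp(−0.00110 × 250) = 0.759572
R(B) = exp(−0.000122 × 250) = 0.969960
R(C) = exp(−0.000994 × 250) = 0.779970
R(D) = exp(−0.0000402 × 250) = 0.990000
R(E) = exp(−0.0000808 × 250) = 0.980003
R(F) = exp(−0.000163 × 250) = 0.960069
Series (B, C, and D): 0.969960 × 0.779970 × 0.990000 = 0.748974
Series (E and F): 0.980003 × 0.960069 = 0.940871
Parallel (A, [0.748974], and [0.940871]): 1 − (1 − 0.759572)(1 − 0.748974)(1 − 0.940871) = 0.9964

0.9964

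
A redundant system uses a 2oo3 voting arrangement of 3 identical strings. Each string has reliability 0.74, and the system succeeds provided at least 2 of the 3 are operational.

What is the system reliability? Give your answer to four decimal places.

R = Σ_{i=2}^{3} C(3,i) p^i (1−p)^{3−i} with p = 0.74
C(3,2)·0.74^2·0.26^1 = 0.427128
C(3,3)·0.74^3·0.26^0 = 0.405224
Sum = 0.8324

0.8324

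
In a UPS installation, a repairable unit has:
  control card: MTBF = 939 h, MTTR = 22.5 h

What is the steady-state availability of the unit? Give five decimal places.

A(control card) = MTBF/(MTBF+MTTR) = 939/(939+22.5) = 0.97660

0.97660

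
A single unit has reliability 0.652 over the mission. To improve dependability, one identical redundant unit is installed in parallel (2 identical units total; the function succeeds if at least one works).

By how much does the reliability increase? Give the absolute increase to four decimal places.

R_before = 0.652
R_after = 1 − (1 − 0.652)^2 = 0.8789
ΔR = 0.8789 − 0.652 = 0.2269

0.2269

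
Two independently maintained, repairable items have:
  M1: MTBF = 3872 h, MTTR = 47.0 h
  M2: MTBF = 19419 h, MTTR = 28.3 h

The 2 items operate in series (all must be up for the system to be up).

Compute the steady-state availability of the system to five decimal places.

A(M1) = MTBF/(MTBF+MTTR) = 3872/(3872+47.0) = 0.988007
A(M2) = MTBF/(MTBF+MTTR) = 19419/(19419+28.3) = 0.998545
Series availability: 0.988007 × 0.998545 = 0.98657

0.98657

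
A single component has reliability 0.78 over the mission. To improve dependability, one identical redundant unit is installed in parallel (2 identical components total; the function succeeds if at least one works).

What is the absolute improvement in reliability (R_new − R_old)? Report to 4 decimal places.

0.1716

R_before = 0.78
R_after = 1 − (1 − 0.78)^2 = 0.9516
ΔR = 0.9516 − 0.78 = 0.1716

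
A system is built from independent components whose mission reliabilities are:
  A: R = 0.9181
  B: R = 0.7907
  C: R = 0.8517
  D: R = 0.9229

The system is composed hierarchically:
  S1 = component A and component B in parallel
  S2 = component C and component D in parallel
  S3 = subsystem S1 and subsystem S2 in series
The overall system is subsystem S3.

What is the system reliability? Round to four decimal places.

0.9716

Parallel (A and B): 1 − (1 − 0.918100)(1 − 0.790700) = 0.982858
Parallel (C and D): 1 − (1 − 0.851700)(1 − 0.922900) = 0.988566
Series ([0.982858] and [0.988566]): 0.982858 × 0.988566 = 0.9716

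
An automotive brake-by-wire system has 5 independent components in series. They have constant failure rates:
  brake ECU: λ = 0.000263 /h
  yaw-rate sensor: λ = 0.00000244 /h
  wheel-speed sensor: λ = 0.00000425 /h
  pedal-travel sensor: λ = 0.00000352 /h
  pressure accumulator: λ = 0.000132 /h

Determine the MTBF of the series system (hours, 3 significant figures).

Series of exponential components: λ_sys = Σ λ_i
λ_sys = 0.000263 + 0.00000244 + 0.00000425 + 0.00000352 + 0.000132 = 4.0521e-04 /h
MTBF = 1 / λ_sys = 2470 h

2470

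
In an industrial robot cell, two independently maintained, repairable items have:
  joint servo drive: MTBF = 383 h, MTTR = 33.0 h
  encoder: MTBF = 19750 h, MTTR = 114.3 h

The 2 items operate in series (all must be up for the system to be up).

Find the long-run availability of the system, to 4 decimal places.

0.9154

A(joint servo drive) = MTBF/(MTBF+MTTR) = 383/(383+33.0) = 0.920673
A(encoder) = MTBF/(MTBF+MTTR) = 19750/(19750+114.3) = 0.994246
Series availability: 0.920673 × 0.994246 = 0.9154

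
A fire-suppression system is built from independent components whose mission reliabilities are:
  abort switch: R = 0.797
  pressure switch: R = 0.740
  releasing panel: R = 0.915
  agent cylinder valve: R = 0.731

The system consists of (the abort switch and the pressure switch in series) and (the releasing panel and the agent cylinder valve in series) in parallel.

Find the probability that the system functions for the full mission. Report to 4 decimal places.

0.8642

Series (abort switch and pressure switch): 0.797000 × 0.740000 = 0.589780
Series (releasing panel and agent cylinder valve): 0.915000 × 0.731000 = 0.668865
Parallel ([0.589780] and [0.668865]): 1 − (1 − 0.589780)(1 − 0.668865) = 0.8642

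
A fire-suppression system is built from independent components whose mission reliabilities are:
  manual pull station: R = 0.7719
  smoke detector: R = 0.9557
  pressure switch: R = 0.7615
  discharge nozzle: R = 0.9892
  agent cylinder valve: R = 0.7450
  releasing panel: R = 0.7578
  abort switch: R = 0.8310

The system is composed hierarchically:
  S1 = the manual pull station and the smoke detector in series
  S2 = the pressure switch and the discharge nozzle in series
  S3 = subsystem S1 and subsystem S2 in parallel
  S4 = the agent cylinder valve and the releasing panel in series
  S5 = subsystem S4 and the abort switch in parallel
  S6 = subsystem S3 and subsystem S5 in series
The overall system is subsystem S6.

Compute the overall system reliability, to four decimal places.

0.8665

Series (manual pull station and smoke detector): 0.771900 × 0.955700 = 0.737705
Series (pressure switch and discharge nozzle): 0.761500 × 0.989200 = 0.753276
Parallel ([0.737705] and [0.753276]): 1 − (1 − 0.737705)(1 − 0.753276) = 0.935286
Series (agent cylinder valve and releasing panel): 0.745000 × 0.757800 = 0.564561
Parallel ([0.564561] and abort switch): 1 − (1 − 0.564561)(1 − 0.831000) = 0.926411
Series ([0.935286] and [0.926411]): 0.935286 × 0.926411 = 0.8665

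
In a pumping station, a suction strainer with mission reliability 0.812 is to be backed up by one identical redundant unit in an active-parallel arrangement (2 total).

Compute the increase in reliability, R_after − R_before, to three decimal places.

R_before = 0.812
R_after = 1 − (1 − 0.812)^2 = 0.965
ΔR = 0.965 − 0.812 = 0.153

0.153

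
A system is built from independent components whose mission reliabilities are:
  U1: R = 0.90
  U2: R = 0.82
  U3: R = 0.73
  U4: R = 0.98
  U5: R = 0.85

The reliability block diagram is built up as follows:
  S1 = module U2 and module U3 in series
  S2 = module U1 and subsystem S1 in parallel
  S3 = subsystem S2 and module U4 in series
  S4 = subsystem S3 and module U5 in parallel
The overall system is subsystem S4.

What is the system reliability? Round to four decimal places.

Series (U2 and U3): 0.820000 × 0.730000 = 0.598600
Parallel (U1 and [0.598600]): 1 − (1 − 0.900000)(1 − 0.598600) = 0.959860
Series ([0.959860] and U4): 0.959860 × 0.980000 = 0.940663
Parallel ([0.940663] and U5): 1 − (1 − 0.940663)(1 − 0.850000) = 0.9911

0.9911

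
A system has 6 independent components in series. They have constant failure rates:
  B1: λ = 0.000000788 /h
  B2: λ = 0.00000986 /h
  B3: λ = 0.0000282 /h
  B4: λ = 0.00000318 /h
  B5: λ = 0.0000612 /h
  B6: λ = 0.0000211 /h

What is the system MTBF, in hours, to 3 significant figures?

8040

Series of exponential components: λ_sys = Σ λ_i
λ_sys = 0.000000788 + 0.00000986 + 0.0000282 + 0.00000318 + 0.0000612 + 0.0000211 = 1.2433e-04 /h
MTBF = 1 / λ_sys = 8040 h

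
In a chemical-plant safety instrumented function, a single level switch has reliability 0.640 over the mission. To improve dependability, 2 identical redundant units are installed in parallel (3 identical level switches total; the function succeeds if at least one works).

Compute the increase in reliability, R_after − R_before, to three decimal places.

0.313

R_before = 0.640
R_after = 1 − (1 − 0.640)^3 = 0.953
ΔR = 0.953 − 0.640 = 0.313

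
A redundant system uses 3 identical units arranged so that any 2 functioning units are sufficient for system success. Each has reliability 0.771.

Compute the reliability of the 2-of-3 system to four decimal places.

0.8667

R = Σ_{i=2}^{3} C(3,i) p^i (1−p)^{3−i} with p = 0.771
C(3,2)·0.771^2·0.229^1 = 0.408381
C(3,3)·0.771^3·0.229^0 = 0.458314
Sum = 0.8667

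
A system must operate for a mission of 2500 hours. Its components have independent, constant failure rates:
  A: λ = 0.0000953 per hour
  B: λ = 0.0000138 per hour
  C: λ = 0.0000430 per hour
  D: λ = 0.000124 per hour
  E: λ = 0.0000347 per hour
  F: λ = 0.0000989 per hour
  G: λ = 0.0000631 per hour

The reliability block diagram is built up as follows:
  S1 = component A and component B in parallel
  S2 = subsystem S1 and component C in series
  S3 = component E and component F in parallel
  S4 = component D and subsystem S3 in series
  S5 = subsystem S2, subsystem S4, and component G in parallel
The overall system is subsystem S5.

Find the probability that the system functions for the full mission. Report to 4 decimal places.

R(A) = exp(−0.0000953 × 2500) = 0.788006
R(B) = exp(−0.0000138 × 2500) = 0.966088
R(C) = exp(−0.0000430 × 2500) = 0.898077
R(D) = exp(−0.000124 × 2500) = 0.733447
R(E) = exp(−0.0000347 × 2500) = 0.916906
R(F) = exp(−0.0000989 × 2500) = 0.780945
R(G) = exp(−0.0000631 × 2500) = 0.854063
Parallel (A and B): 1 − (1 − 0.788006)(1 − 0.966088) = 0.992811
Series ([0.992811] and C): 0.992811 × 0.898077 = 0.891621
Parallel (E and F): 1 − (1 − 0.916906)(1 − 0.780945) = 0.981798
Series (D and [0.981798]): 0.733447 × 0.981798 = 0.720097
Parallel ([0.891621], [0.720097], and G): 1 − (1 − 0.891621)(1 − 0.720097)(1 − 0.854063) = 0.9956

0.9956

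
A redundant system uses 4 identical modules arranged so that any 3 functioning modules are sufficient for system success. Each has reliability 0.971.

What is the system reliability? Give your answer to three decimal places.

R = Σ_{i=3}^{4} C(4,i) p^i (1−p)^{4−i} with p = 0.971
C(4,3)·0.971^3·0.029^1 = 0.10620
C(4,4)·0.971^4·0.029^0 = 0.88895
Sum = 0.995

0.995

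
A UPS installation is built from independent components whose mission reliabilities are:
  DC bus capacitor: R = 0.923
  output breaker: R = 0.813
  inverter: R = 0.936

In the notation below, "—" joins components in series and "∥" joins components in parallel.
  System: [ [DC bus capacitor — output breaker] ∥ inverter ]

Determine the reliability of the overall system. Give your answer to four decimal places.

Series (DC bus capacitor and output breaker): 0.923000 × 0.813000 = 0.750399
Parallel ([0.750399] and inverter): 1 − (1 − 0.750399)(1 − 0.936000) = 0.9840

0.9840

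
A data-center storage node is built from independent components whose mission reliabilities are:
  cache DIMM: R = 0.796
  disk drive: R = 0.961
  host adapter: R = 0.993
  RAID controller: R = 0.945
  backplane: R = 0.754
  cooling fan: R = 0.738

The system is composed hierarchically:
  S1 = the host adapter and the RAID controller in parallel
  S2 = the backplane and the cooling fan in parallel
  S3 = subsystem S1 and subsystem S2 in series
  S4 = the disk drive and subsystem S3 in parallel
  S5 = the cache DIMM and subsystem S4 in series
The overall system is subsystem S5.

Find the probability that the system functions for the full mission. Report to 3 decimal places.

0.794

Parallel (host adapter and RAID controller): 1 − (1 − 0.99300)(1 − 0.94500) = 0.99962
Parallel (backplane and cooling fan): 1 − (1 − 0.75400)(1 − 0.73800) = 0.93555
Series ([0.99962] and [0.93555]): 0.99962 × 0.93555 = 0.93519
Parallel (disk drive and [0.93519]): 1 − (1 − 0.96100)(1 − 0.93519) = 0.99747
Series (cache DIMM and [0.99747]): 0.79600 × 0.99747 = 0.794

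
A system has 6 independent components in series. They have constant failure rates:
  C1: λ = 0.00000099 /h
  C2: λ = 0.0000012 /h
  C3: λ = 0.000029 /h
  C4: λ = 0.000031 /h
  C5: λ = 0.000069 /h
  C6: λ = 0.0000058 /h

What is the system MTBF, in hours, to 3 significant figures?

7300

Series of exponential components: λ_sys = Σ λ_i
λ_sys = 0.00000099 + 0.0000012 + 0.000029 + 0.000031 + 0.000069 + 0.0000058 = 1.3699e-04 /h
MTBF = 1 / λ_sys = 7300 h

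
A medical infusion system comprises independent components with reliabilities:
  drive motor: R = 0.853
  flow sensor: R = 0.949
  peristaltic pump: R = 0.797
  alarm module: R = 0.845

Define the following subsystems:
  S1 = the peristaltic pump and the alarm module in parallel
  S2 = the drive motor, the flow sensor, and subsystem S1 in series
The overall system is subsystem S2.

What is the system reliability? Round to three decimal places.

Parallel (peristaltic pump and alarm module): 1 − (1 − 0.79700)(1 − 0.84500) = 0.96854
Series (drive motor, flow sensor, and [0.96854]): 0.85300 × 0.94900 × 0.96854 = 0.784

0.784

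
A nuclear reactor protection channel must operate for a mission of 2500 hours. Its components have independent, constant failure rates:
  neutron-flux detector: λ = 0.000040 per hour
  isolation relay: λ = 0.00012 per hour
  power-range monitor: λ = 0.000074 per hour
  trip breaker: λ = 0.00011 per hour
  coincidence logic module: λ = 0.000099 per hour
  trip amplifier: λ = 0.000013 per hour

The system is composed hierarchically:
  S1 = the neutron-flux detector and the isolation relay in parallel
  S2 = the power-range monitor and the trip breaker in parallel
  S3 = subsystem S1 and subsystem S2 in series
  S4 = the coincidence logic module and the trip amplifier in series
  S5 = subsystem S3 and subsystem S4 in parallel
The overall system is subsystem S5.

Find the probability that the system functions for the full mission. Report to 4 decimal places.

0.9843

R(neutron-flux detector) = exp(−0.000040 × 2500) = 0.904837
R(isolation relay) = exp(−0.00012 × 2500) = 0.740818
R(power-range monitor) = exp(−0.000074 × 2500) = 0.831104
R(trip breaker) = exp(−0.00011 × 2500) = 0.759572
R(coincidence logic module) = exp(−0.000099 × 2500) = 0.780750
R(trip amplifier) = exp(−0.000013 × 2500) = 0.968022
Parallel (neutron-flux detector and isolation relay): 1 − (1 − 0.904837)(1 − 0.740818) = 0.975335
Parallel (power-range monitor and trip breaker): 1 − (1 − 0.831104)(1 − 0.759572) = 0.959393
Series ([0.975335] and [0.959393]): 0.975335 × 0.959393 = 0.935730
Series (coincidence logic module and trip amplifier): 0.780750 × 0.968022 = 0.755783
Parallel ([0.935730] and [0.755783]): 1 − (1 − 0.935730)(1 − 0.755783) = 0.9843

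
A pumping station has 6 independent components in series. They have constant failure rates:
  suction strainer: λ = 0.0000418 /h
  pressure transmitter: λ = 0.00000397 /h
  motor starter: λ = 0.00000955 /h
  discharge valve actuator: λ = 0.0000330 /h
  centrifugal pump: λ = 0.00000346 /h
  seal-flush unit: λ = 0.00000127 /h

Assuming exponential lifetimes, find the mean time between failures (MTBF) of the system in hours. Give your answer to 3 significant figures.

Series of exponential components: λ_sys = Σ λ_i
λ_sys = 0.0000418 + 0.00000397 + 0.00000955 + 0.0000330 + 0.00000346 + 0.00000127 = 9.3050e-05 /h
MTBF = 1 / λ_sys = 10700 h

10700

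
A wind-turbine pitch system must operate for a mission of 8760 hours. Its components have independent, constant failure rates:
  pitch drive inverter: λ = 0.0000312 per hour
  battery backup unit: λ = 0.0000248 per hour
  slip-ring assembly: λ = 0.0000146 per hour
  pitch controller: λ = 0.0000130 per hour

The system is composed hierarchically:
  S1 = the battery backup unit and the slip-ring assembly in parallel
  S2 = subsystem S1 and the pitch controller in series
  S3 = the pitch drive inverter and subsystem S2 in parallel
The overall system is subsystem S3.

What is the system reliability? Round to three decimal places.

R(pitch drive inverter) = exp(−0.0000312 × 8760) = 0.76086
R(battery backup unit) = exp(−0.0000248 × 8760) = 0.80473
R(slip-ring assembly) = exp(−0.0000146 × 8760) = 0.87994
R(pitch controller) = exp(−0.0000130 × 8760) = 0.89237
Parallel (battery backup unit and slip-ring assembly): 1 − (1 − 0.80473)(1 − 0.87994) = 0.97656
Series ([0.97656] and pitch controller): 0.97656 × 0.89237 = 0.87145
Parallel (pitch drive inverter and [0.87145]): 1 − (1 − 0.76086)(1 − 0.87145) = 0.969

0.969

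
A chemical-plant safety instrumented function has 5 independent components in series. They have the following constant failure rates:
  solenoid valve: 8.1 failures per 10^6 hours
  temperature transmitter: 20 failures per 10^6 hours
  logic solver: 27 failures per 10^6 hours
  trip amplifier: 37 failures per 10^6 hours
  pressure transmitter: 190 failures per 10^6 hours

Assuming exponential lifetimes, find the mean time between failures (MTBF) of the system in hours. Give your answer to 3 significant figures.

Series of exponential components: λ_sys = Σ λ_i
λ_sys = 0.0000081 + 0.000020 + 0.000027 + 0.000037 + 0.00019 = 2.8210e-04 /h
MTBF = 1 / λ_sys = 3540 h

3540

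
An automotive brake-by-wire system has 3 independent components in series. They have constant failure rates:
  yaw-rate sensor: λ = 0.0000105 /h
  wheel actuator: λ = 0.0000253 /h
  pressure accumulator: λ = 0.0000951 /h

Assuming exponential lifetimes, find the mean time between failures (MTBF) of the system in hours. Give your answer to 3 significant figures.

Series of exponential components: λ_sys = Σ λ_i
λ_sys = 0.0000105 + 0.0000253 + 0.0000951 = 1.3090e-04 /h
MTBF = 1 / λ_sys = 7640 h

7640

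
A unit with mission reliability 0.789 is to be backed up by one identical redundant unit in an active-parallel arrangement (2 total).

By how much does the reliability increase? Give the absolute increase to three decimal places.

R_before = 0.789
R_after = 1 − (1 − 0.789)^2 = 0.955
ΔR = 0.955 − 0.789 = 0.166

0.166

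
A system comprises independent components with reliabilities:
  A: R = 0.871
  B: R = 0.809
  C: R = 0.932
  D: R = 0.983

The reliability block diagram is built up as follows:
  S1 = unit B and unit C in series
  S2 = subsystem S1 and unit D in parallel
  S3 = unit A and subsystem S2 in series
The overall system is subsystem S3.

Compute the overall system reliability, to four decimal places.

0.8674

Series (B and C): 0.809000 × 0.932000 = 0.753988
Parallel ([0.753988] and D): 1 − (1 − 0.753988)(1 − 0.983000) = 0.995818
Series (A and [0.995818]): 0.871000 × 0.995818 = 0.8674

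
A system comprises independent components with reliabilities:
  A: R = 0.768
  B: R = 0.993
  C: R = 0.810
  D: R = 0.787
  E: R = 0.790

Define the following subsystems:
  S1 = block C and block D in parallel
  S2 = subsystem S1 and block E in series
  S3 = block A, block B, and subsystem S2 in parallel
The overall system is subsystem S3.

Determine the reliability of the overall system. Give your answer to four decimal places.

0.9996

Parallel (C and D): 1 − (1 − 0.810000)(1 − 0.787000) = 0.959530
Series ([0.959530] and E): 0.959530 × 0.790000 = 0.758029
Parallel (A, B, and [0.758029]): 1 − (1 − 0.768000)(1 − 0.993000)(1 − 0.758029) = 0.9996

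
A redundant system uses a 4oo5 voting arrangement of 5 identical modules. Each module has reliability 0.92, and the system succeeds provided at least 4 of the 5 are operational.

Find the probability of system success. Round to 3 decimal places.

0.946

R = Σ_{i=4}^{5} C(5,i) p^i (1−p)^{5−i} with p = 0.92
C(5,4)·0.92^4·0.08^1 = 0.28656
C(5,5)·0.92^5·0.08^0 = 0.65908
Sum = 0.946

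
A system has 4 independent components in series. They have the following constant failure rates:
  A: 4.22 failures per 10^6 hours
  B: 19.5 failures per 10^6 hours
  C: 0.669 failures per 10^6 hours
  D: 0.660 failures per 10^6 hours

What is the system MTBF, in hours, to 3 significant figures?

Series of exponential components: λ_sys = Σ λ_i
λ_sys = 0.00000422 + 0.0000195 + 0.000000669 + 0.000000660 = 2.5049e-05 /h
MTBF = 1 / λ_sys = 39900 h

39900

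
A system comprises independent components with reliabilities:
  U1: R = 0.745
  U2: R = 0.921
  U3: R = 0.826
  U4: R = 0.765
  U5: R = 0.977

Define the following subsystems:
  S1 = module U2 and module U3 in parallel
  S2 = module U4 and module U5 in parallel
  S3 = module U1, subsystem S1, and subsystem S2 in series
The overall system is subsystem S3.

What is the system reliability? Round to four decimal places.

Parallel (U2 and U3): 1 − (1 − 0.921000)(1 − 0.826000) = 0.986254
Parallel (U4 and U5): 1 − (1 − 0.765000)(1 − 0.977000) = 0.994595
Series (U1, [0.986254], and [0.994595]): 0.745000 × 0.986254 × 0.994595 = 0.7308

0.7308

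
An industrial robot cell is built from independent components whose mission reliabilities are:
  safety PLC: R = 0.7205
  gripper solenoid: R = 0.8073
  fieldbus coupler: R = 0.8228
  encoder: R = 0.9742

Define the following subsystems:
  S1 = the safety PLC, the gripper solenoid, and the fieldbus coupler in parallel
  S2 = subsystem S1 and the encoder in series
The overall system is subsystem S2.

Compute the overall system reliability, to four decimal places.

0.9649

Parallel (safety PLC, gripper solenoid, and fieldbus coupler): 1 − (1 − 0.720500)(1 − 0.807300)(1 − 0.822800) = 0.990456
Series ([0.990456] and encoder): 0.990456 × 0.974200 = 0.9649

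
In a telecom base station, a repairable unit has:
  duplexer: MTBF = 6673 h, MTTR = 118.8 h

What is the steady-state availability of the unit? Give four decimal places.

A(duplexer) = MTBF/(MTBF+MTTR) = 6673/(6673+118.8) = 0.9825

0.9825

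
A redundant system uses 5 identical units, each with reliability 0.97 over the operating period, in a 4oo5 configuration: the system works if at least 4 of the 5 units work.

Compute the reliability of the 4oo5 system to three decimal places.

R = Σ_{i=4}^{5} C(5,i) p^i (1−p)^{5−i} with p = 0.97
C(5,4)·0.97^4·0.03^1 = 0.13279
C(5,5)·0.97^5·0.03^0 = 0.85873
Sum = 0.992

0.992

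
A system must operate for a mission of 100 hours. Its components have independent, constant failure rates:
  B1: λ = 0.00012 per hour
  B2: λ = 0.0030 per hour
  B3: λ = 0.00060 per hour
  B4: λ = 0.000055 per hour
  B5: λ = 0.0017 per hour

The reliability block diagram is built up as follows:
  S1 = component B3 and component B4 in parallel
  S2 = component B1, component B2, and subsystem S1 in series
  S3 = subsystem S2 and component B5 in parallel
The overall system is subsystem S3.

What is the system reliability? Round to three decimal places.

R(B1) = exp(−0.00012 × 100) = 0.98807
R(B2) = exp(−0.0030 × 100) = 0.74082
R(B3) = exp(−0.00060 × 100) = 0.94176
R(B4) = exp(−0.000055 × 100) = 0.99452
R(B5) = exp(−0.0017 × 100) = 0.84366
Parallel (B3 and B4): 1 − (1 − 0.94176)(1 − 0.99452) = 0.99968
Series (B1, B2, and [0.99968]): 0.98807 × 0.74082 × 0.99968 = 0.73175
Parallel ([0.73175] and B5): 1 − (1 − 0.73175)(1 − 0.84366) = 0.958

0.958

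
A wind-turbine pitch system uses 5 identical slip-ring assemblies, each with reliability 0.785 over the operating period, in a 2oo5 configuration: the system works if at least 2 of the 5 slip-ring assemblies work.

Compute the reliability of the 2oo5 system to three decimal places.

0.991

R = Σ_{i=2}^{5} C(5,i) p^i (1−p)^{5−i} with p = 0.785
C(5,2)·0.785^2·0.215^3 = 0.06124
C(5,3)·0.785^3·0.215^2 = 0.22361
C(5,4)·0.785^4·0.215^1 = 0.40821
C(5,5)·0.785^5·0.215^0 = 0.29809
Sum = 0.991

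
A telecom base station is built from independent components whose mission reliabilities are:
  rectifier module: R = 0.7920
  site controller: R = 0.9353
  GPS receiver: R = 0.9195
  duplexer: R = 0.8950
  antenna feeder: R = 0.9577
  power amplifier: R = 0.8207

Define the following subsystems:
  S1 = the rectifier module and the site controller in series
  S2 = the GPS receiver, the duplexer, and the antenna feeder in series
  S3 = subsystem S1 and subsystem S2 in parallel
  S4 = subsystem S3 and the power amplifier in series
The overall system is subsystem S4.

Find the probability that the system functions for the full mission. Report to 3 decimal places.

Series (rectifier module and site controller): 0.79200 × 0.93530 = 0.74076
Series (GPS receiver, duplexer, and antenna feeder): 0.91950 × 0.89500 × 0.95770 = 0.78814
Parallel ([0.74076] and [0.78814]): 1 − (1 − 0.74076)(1 − 0.78814) = 0.94508
Series ([0.94508] and power amplifier): 0.94508 × 0.82070 = 0.776

0.776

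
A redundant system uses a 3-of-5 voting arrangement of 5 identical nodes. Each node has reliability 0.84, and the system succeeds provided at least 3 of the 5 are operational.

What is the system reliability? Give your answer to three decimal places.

0.968

R = Σ_{i=3}^{5} C(5,i) p^i (1−p)^{5−i} with p = 0.84
C(5,3)·0.84^3·0.16^2 = 0.15173
C(5,4)·0.84^4·0.16^1 = 0.39830
C(5,5)·0.84^5·0.16^0 = 0.41821
Sum = 0.968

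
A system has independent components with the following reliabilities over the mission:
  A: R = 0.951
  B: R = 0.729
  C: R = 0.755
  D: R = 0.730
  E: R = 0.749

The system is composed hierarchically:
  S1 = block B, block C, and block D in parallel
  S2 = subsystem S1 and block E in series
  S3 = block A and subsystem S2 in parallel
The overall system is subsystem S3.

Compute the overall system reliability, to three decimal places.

Parallel (B, C, and D): 1 − (1 − 0.72900)(1 − 0.75500)(1 − 0.73000) = 0.98207
Series ([0.98207] and E): 0.98207 × 0.74900 = 0.73557
Parallel (A and [0.73557]): 1 − (1 − 0.95100)(1 − 0.73557) = 0.987

0.987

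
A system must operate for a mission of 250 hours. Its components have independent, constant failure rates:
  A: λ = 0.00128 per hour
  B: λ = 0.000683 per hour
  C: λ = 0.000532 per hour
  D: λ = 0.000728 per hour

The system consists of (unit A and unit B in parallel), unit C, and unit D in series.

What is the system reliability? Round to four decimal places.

R(A) = exp(−0.00128 × 250) = 0.726149
R(B) = exp(−0.000683 × 250) = 0.843032
R(C) = exp(−0.000532 × 250) = 0.875465
R(D) = exp(−0.000728 × 250) = 0.833601
Parallel (A and B): 1 − (1 − 0.726149)(1 − 0.843032) = 0.957014
Series ([0.957014], C, and D): 0.957014 × 0.875465 × 0.833601 = 0.6984

0.6984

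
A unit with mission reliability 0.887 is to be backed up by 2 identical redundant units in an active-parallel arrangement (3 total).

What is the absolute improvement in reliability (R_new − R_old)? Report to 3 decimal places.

0.112

R_before = 0.887
R_after = 1 − (1 − 0.887)^3 = 0.999
ΔR = 0.999 − 0.887 = 0.112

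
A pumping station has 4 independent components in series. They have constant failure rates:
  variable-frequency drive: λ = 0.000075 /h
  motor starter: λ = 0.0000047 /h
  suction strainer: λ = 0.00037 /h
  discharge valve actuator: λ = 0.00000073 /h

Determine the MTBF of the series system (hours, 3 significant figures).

2220

Series of exponential components: λ_sys = Σ λ_i
λ_sys = 0.000075 + 0.0000047 + 0.00037 + 0.00000073 = 4.5043e-04 /h
MTBF = 1 / λ_sys = 2220 h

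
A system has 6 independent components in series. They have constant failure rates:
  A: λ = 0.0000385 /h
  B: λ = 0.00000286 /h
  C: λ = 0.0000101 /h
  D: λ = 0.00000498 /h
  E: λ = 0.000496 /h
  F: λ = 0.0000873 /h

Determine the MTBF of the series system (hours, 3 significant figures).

Series of exponential components: λ_sys = Σ λ_i
λ_sys = 0.0000385 + 0.00000286 + 0.0000101 + 0.00000498 + 0.000496 + 0.0000873 = 6.3974e-04 /h
MTBF = 1 / λ_sys = 1560 h

1560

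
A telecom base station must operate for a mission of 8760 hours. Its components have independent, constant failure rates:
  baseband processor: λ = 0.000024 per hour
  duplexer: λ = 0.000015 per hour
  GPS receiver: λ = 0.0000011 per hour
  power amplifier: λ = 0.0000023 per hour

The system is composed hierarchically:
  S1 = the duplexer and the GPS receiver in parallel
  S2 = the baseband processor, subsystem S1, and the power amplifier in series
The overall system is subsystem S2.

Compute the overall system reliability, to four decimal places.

R(baseband processor) = exp(−0.000024 × 8760) = 0.810390
R(duplexer) = exp(−0.000015 × 8760) = 0.876867
R(GPS receiver) = exp(−0.0000011 × 8760) = 0.990410
R(power amplifier) = exp(−0.0000023 × 8760) = 0.980054
Parallel (duplexer and GPS receiver): 1 − (1 − 0.876867)(1 − 0.990410) = 0.998819
Series (baseband processor, [0.998819], and power amplifier): 0.810390 × 0.998819 × 0.980054 = 0.7933

0.7933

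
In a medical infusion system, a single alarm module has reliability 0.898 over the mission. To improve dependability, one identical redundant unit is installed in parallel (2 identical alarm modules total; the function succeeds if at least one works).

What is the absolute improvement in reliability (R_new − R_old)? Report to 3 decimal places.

R_before = 0.898
R_after = 1 − (1 − 0.898)^2 = 0.990
ΔR = 0.990 − 0.898 = 0.092

0.092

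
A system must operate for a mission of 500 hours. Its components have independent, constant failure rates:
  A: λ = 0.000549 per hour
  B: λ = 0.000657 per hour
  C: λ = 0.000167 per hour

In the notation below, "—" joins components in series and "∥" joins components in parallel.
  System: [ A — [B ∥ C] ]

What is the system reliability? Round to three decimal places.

0.743

R(A) = exp(−0.000549 × 500) = 0.75995
R(B) = exp(−0.000657 × 500) = 0.72000
R(C) = exp(−0.000167 × 500) = 0.91989
Parallel (B and C): 1 − (1 − 0.72000)(1 − 0.91989) = 0.97757
Series (A and [0.97757]): 0.75995 × 0.97757 = 0.743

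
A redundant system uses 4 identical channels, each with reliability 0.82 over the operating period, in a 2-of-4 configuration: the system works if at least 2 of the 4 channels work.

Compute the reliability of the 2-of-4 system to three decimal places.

R = Σ_{i=2}^{4} C(4,i) p^i (1−p)^{4−i} with p = 0.82
C(4,2)·0.82^2·0.18^2 = 0.13071
C(4,3)·0.82^3·0.18^1 = 0.39698
C(4,4)·0.82^4·0.18^0 = 0.45212
Sum = 0.980

0.980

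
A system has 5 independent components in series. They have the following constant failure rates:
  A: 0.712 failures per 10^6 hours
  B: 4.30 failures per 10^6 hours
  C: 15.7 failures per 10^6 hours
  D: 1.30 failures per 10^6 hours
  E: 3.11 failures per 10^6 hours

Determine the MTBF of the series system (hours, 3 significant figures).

39800

Series of exponential components: λ_sys = Σ λ_i
λ_sys = 0.000000712 + 0.00000430 + 0.0000157 + 0.00000130 + 0.00000311 = 2.5122e-05 /h
MTBF = 1 / λ_sys = 39800 h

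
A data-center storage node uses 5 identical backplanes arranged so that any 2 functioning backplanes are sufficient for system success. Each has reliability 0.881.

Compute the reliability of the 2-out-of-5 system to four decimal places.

0.9991

R = Σ_{i=2}^{5} C(5,i) p^i (1−p)^{5−i} with p = 0.881
C(5,2)·0.881^2·0.119^3 = 0.013080
C(5,3)·0.881^3·0.119^2 = 0.096833
C(5,4)·0.881^4·0.119^1 = 0.358443
C(5,5)·0.881^5·0.119^0 = 0.530737
Sum = 0.9991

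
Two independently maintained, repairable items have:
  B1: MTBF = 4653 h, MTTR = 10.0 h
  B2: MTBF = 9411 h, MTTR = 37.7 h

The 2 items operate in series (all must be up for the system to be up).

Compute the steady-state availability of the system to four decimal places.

0.9939

A(B1) = MTBF/(MTBF+MTTR) = 4653/(4653+10.0) = 0.997855
A(B2) = MTBF/(MTBF+MTTR) = 9411/(9411+37.7) = 0.996010
Series availability: 0.997855 × 0.996010 = 0.9939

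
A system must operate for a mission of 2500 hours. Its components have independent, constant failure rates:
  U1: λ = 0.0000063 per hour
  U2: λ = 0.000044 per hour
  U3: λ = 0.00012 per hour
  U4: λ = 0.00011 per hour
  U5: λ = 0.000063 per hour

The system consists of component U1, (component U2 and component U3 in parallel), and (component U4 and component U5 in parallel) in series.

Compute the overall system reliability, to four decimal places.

R(U1) = exp(−0.0000063 × 2500) = 0.984373
R(U2) = exp(−0.000044 × 2500) = 0.895834
R(U3) = exp(−0.00012 × 2500) = 0.740818
R(U4) = exp(−0.00011 × 2500) = 0.759572
R(U5) = exp(−0.000063 × 2500) = 0.854277
Parallel (U2 and U3): 1 − (1 − 0.895834)(1 − 0.740818) = 0.973002
Parallel (U4 and U5): 1 − (1 − 0.759572)(1 − 0.854277) = 0.964964
Series (U1, [0.973002], and [0.964964]): 0.984373 × 0.973002 × 0.964964 = 0.9242

0.9242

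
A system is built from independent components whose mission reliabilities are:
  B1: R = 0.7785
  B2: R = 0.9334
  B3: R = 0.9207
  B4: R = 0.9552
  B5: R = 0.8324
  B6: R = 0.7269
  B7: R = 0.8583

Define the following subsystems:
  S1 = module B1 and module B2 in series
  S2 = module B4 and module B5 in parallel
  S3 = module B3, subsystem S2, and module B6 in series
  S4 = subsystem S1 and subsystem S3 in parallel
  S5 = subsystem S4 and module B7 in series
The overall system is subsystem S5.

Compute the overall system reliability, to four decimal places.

Series (B1 and B2): 0.778500 × 0.933400 = 0.726652
Parallel (B4 and B5): 1 − (1 − 0.955200)(1 − 0.832400) = 0.992492
Series (B3, [0.992492], and B6): 0.920700 × 0.992492 × 0.726900 = 0.664232
Parallel ([0.726652] and [0.664232]): 1 − (1 − 0.726652)(1 − 0.664232) = 0.908218
Series ([0.908218] and B7): 0.908218 × 0.858300 = 0.7795

0.7795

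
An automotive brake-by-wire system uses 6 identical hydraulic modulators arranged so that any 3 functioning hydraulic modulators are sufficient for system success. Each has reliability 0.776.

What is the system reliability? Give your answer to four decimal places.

R = Σ_{i=3}^{6} C(6,i) p^i (1−p)^{6−i} with p = 0.776
C(6,3)·0.776^3·0.224^3 = 0.105041
C(6,4)·0.776^4·0.224^2 = 0.272919
C(6,5)·0.776^5·0.224^1 = 0.378188
C(6,6)·0.776^6·0.224^0 = 0.218359
Sum = 0.9745

0.9745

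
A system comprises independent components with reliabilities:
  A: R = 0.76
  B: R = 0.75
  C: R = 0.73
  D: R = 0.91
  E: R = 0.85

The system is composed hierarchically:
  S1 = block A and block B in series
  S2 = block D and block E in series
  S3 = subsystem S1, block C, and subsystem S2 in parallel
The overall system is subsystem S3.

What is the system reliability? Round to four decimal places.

0.9737

Series (A and B): 0.760000 × 0.750000 = 0.570000
Series (D and E): 0.910000 × 0.850000 = 0.773500
Parallel ([0.570000], C, and [0.773500]): 1 − (1 − 0.570000)(1 − 0.730000)(1 − 0.773500) = 0.9737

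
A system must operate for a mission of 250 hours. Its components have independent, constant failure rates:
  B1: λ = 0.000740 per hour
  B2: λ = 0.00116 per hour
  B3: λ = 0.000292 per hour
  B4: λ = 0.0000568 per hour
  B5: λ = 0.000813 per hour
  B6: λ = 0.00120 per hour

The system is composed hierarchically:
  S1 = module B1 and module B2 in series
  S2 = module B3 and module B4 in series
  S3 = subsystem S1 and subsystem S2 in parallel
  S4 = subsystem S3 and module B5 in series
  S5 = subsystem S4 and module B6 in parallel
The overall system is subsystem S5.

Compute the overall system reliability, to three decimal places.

R(B1) = exp(−0.000740 × 250) = 0.83110
R(B2) = exp(−0.00116 × 250) = 0.74826
R(B3) = exp(−0.000292 × 250) = 0.92960
R(B4) = exp(−0.0000568 × 250) = 0.98590
R(B5) = exp(−0.000813 × 250) = 0.81607
R(B6) = exp(−0.00120 × 250) = 0.74082
Series (B1 and B2): 0.83110 × 0.74826 = 0.62188
Series (B3 and B4): 0.92960 × 0.98590 = 0.91649
Parallel ([0.62188] and [0.91649]): 1 − (1 − 0.62188)(1 − 0.91649) = 0.96842
Series ([0.96842] and B5): 0.96842 × 0.81607 = 0.79030
Parallel ([0.79030] and B6): 1 − (1 − 0.79030)(1 − 0.74082) = 0.946

0.946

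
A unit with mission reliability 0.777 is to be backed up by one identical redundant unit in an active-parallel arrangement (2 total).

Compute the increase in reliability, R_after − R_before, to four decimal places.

R_before = 0.777
R_after = 1 − (1 − 0.777)^2 = 0.9503
ΔR = 0.9503 − 0.777 = 0.1733

0.1733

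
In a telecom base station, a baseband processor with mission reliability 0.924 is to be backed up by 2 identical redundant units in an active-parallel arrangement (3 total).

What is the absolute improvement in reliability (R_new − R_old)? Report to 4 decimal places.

0.0756

R_before = 0.924
R_after = 1 − (1 − 0.924)^3 = 0.9996
ΔR = 0.9996 − 0.924 = 0.0756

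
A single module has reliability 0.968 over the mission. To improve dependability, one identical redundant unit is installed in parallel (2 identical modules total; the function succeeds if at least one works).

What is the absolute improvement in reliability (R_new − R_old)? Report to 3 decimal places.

R_before = 0.968
R_after = 1 − (1 − 0.968)^2 = 0.999
ΔR = 0.999 − 0.968 = 0.031

0.031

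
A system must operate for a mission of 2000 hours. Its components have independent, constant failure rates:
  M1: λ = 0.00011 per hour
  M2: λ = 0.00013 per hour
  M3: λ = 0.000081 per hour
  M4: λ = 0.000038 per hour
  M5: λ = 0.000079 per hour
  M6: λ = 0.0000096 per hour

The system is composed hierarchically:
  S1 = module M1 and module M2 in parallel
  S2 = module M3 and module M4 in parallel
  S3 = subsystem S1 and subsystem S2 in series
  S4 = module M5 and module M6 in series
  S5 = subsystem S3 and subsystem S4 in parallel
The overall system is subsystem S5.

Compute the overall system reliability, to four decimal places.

0.9910

R(M1) = exp(−0.00011 × 2000) = 0.802519
R(M2) = exp(−0.00013 × 2000) = 0.771052
R(M3) = exp(−0.000081 × 2000) = 0.850441
R(M4) = exp(−0.000038 × 2000) = 0.926816
R(M5) = exp(−0.000079 × 2000) = 0.853850
R(M6) = exp(−0.0000096 × 2000) = 0.980983
Parallel (M1 and M2): 1 − (1 − 0.802519)(1 − 0.771052) = 0.954787
Parallel (M3 and M4): 1 − (1 − 0.850441)(1 − 0.926816) = 0.989055
Series ([0.954787] and [0.989055]): 0.954787 × 0.989055 = 0.944337
Series (M5 and M6): 0.853850 × 0.980983 = 0.837612
Parallel ([0.944337] and [0.837612]): 1 − (1 − 0.944337)(1 − 0.837612) = 0.9910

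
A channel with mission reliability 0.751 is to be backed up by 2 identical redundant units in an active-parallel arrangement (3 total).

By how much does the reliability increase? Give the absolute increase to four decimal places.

0.2336

R_before = 0.751
R_after = 1 − (1 − 0.751)^3 = 0.9846
ΔR = 0.9846 − 0.751 = 0.2336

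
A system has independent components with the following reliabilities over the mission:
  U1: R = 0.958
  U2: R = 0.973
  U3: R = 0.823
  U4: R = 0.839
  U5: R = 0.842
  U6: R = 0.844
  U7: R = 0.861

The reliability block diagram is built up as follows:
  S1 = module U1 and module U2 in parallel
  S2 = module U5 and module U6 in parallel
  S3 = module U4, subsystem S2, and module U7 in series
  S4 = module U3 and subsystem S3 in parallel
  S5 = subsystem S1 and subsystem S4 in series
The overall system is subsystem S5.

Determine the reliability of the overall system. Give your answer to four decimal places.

Parallel (U1 and U2): 1 − (1 − 0.958000)(1 − 0.973000) = 0.998866
Parallel (U5 and U6): 1 − (1 − 0.842000)(1 − 0.844000) = 0.975352
Series (U4, [0.975352], and U7): 0.839000 × 0.975352 × 0.861000 = 0.704574
Parallel (U3 and [0.704574]): 1 − (1 − 0.823000)(1 − 0.704574) = 0.947710
Series ([0.998866] and [0.947710]): 0.998866 × 0.947710 = 0.9466

0.9466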